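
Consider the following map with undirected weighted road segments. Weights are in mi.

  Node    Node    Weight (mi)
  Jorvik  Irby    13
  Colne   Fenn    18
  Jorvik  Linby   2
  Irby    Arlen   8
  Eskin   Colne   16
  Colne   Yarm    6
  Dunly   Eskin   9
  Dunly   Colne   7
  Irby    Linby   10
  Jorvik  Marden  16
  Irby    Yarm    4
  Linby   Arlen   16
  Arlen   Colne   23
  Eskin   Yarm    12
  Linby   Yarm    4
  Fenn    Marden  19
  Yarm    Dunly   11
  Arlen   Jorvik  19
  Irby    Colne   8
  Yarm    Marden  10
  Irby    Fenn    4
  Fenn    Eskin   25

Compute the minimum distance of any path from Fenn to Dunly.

19 mi

Shortest distances from Fenn:
Fenn: 0
Irby: 4  (via Fenn)
Yarm: 8  (via Irby)
Linby: 12  (via Yarm)
Arlen: 12  (via Irby)
Colne: 12  (via Irby)
Jorvik: 14  (via Linby)
Marden: 18  (via Yarm)
Dunly: 19  (via Yarm)
Shortest route: Fenn–Irby–Yarm–Dunly = 19 mi.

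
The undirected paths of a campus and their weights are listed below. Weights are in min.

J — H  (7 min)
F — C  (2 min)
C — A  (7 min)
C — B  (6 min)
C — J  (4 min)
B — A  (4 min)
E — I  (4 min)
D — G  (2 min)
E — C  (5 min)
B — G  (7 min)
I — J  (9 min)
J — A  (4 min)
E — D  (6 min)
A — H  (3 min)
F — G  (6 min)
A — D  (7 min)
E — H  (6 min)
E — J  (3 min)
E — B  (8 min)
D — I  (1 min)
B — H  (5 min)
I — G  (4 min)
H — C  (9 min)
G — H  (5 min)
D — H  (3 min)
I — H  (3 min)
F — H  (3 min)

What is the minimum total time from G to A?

Running Dijkstra from G:
G: 0
D: 2  (via G)
I: 3  (via D)
H: 5  (via G)
F: 6  (via G)
B: 7  (via G)
E: 7  (via I)
A: 8  (via H)
Shortest route: G–H–A = 8 min.

8 min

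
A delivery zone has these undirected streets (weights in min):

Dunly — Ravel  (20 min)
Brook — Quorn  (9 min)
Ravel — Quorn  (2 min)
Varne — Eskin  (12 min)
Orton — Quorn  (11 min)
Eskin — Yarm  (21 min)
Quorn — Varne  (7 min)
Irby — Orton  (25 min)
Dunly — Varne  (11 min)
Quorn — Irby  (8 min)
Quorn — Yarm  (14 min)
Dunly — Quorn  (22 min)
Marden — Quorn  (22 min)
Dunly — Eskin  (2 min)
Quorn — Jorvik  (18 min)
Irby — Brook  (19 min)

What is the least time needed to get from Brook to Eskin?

Candidate routes:
Brook - Quorn - Varne - Eskin: 9+7+12 = 28
Brook - Quorn - Ravel - Dunly - Eskin: 9+2+20+2 = 33
Brook - Quorn - Varne - Dunly - Eskin: 9+7+11+2 = 29
The minimum is 28 min via Brook - Quorn - Varne - Eskin.

28 min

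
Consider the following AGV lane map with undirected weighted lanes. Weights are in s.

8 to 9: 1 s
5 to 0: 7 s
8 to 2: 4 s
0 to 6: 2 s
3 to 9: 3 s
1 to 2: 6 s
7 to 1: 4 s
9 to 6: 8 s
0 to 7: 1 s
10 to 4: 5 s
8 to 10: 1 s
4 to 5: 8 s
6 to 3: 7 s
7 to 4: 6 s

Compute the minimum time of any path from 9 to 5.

Settle nodes by increasing distance from 9:
9: 0
8: 1  (via 9)
10: 2  (via 8)
3: 3  (via 9)
2: 5  (via 8)
4: 7  (via 10)
6: 8  (via 9)
0: 10  (via 6)
1: 11  (via 2)
7: 11  (via 0)
5: 15  (via 4)
Shortest route: 9–8–10–4–5 = 15 s.

15 s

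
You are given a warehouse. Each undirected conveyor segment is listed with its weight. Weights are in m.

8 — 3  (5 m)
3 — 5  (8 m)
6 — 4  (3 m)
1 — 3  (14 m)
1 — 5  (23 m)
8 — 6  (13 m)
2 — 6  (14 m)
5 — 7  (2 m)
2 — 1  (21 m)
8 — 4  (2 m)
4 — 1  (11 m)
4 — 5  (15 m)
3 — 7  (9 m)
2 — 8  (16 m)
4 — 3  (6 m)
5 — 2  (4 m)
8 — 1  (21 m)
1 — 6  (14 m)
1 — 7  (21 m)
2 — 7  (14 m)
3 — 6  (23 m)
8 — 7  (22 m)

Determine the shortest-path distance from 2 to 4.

17 m

Settle nodes by increasing distance from 2:
2: 0
5: 4  (via 2)
7: 6  (via 5)
3: 12  (via 5)
6: 14  (via 2)
8: 16  (via 2)
4: 17  (via 6)
Shortest route: 2 → 6 → 4 = 17 m.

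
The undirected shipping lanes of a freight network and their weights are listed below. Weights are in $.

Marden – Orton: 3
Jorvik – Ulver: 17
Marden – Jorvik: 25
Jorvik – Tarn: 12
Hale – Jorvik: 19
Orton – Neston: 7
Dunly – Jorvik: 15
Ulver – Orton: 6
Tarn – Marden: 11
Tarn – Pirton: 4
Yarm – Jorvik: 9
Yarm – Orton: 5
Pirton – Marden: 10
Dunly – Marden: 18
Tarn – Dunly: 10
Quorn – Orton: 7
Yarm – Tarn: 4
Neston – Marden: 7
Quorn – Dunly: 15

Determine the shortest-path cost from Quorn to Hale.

Compare a few routes:
Quorn → Orton → Yarm → Tarn → Jorvik → Hale: 7+5+4+12+19 = 47
Quorn → Orton → Yarm → Jorvik → Hale: 7+5+9+19 = 40
Cheapest is Quorn → Orton → Yarm → Jorvik → Hale at $40.

$40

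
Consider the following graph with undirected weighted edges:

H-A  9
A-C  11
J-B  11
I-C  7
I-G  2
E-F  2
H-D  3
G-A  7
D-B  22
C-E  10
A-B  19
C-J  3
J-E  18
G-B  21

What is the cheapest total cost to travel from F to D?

35

Shortest distances from F:
F: 0
E: 2  (via F)
C: 12  (via E)
J: 15  (via C)
I: 19  (via C)
G: 21  (via I)
A: 23  (via C)
B: 26  (via J)
H: 32  (via A)
D: 35  (via H)
Shortest route: F → E → C → A → H → D = 35.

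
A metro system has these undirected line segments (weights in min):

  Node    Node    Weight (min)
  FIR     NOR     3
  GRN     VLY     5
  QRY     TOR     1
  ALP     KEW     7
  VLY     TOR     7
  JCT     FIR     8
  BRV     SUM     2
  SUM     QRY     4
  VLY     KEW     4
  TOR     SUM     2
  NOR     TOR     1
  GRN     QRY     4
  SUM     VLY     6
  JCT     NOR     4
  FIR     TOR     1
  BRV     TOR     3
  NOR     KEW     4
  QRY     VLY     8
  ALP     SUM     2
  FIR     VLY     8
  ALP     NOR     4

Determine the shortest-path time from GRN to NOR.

Compare a few routes:
GRN–QRY–TOR–FIR–NOR: 4+1+1+3 = 9
GRN–QRY–TOR–NOR: 4+1+1 = 6
Cheapest is GRN–QRY–TOR–NOR at 6 min.

6 min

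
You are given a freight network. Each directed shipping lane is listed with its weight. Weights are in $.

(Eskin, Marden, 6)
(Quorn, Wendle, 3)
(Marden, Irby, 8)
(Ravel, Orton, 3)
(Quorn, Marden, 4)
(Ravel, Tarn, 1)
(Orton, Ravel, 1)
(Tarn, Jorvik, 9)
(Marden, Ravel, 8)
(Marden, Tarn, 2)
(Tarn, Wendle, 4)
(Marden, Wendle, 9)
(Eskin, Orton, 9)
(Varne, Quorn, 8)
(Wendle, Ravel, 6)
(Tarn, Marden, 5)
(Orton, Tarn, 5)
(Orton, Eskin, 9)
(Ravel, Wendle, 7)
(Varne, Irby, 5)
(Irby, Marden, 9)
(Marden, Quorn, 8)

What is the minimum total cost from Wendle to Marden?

Compare a few routes:
Wendle → Ravel → Orton → Tarn → Marden: 6+3+5+5 = 19
Wendle → Ravel → Orton → Eskin → Marden: 6+3+9+6 = 24
Wendle → Ravel → Tarn → Marden: 6+1+5 = 12
The minimum is $12 via Wendle → Ravel → Tarn → Marden.

$12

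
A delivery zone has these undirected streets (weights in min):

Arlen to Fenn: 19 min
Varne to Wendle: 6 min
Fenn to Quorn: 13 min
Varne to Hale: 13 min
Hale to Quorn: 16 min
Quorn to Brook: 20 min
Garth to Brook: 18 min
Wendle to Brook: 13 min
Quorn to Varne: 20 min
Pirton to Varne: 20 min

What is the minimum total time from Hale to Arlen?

48 min

Running Dijkstra from Hale:
Hale: 0
Varne: 13  (via Hale)
Quorn: 16  (via Hale)
Wendle: 19  (via Varne)
Fenn: 29  (via Quorn)
Brook: 32  (via Wendle)
Pirton: 33  (via Varne)
Arlen: 48  (via Fenn)
Shortest route: Hale–Quorn–Fenn–Arlen = 48 min.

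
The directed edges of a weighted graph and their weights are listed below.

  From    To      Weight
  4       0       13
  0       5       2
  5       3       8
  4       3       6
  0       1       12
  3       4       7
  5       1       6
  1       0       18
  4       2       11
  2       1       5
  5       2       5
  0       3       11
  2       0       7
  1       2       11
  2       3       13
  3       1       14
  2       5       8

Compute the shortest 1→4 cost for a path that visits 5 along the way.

34

Best 1 to 5: 1 → 2 → 5 costing 19
Shortest 5→4: 5 → 3 → 4 = 15
Total via 5: 19 + 15 = 34.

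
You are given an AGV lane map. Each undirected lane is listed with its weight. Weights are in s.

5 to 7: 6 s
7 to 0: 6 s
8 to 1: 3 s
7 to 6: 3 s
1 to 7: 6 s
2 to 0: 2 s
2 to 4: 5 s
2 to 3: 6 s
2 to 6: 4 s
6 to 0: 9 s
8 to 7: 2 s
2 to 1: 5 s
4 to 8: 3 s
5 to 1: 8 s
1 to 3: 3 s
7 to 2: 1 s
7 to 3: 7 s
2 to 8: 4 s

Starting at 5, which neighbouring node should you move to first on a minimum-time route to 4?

Enumerating some paths:
5–7–2–8–4: 6+1+4+3 = 14
5–7–2–4: 6+1+5 = 12
5–7–8–4: 6+2+3 = 11
5–1–8–4: 8+3+3 = 14
Cheapest is 5–7–8–4 at 11 s.
So from 5 the first move is to 7.

7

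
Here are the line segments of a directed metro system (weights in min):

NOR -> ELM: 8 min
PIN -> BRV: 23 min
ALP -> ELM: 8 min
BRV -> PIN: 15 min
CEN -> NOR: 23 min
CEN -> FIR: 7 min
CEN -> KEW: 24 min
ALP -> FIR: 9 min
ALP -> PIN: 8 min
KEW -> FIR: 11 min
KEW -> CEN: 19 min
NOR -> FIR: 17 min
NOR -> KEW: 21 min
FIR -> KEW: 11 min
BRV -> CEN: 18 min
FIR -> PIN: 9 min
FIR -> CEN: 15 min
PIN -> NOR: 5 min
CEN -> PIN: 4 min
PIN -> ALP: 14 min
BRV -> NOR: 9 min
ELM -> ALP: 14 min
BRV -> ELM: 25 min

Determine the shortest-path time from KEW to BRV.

43 min

Candidate routes:
KEW–CEN–PIN–BRV: 19+4+23 = 46
KEW–FIR–PIN–BRV: 11+9+23 = 43
KEW–FIR–CEN–PIN–BRV: 11+15+4+23 = 53
The minimum is 43 min via KEW–FIR–PIN–BRV.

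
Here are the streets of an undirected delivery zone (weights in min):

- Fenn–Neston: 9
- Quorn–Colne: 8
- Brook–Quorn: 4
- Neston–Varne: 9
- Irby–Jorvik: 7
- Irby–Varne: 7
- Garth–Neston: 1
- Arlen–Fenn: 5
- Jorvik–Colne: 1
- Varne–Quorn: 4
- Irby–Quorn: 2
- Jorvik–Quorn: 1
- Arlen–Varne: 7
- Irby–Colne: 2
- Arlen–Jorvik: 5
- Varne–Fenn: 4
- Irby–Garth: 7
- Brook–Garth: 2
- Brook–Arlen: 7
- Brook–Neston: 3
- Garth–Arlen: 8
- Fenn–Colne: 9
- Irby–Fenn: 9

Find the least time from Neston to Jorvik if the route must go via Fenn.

Best Neston to Fenn: Neston → Fenn costing 9
Shortest Fenn→Jorvik: Fenn → Varne → Quorn → Jorvik = 9
Total via Fenn: 9 + 9 = 18 min.

18 min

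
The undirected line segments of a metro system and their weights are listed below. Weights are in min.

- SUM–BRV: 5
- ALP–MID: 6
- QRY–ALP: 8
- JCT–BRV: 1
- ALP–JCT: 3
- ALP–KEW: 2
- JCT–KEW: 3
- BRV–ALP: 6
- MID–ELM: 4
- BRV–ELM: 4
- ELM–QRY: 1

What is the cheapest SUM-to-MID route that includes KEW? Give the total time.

Shortest SUM→KEW: SUM → BRV → JCT → KEW = 9
Best KEW to MID: KEW → ALP → MID costing 8
Total via KEW: 9 + 8 = 17 min.

17 min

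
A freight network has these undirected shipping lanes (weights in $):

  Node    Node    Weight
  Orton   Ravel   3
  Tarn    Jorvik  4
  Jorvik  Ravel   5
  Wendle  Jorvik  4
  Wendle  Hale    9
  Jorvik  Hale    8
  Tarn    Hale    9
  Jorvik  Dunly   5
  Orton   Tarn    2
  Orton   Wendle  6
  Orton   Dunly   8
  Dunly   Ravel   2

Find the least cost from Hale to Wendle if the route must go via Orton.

$17

Shortest Hale→Orton: Hale → Tarn → Orton = 11
Best Orton to Wendle: Orton → Wendle costing 6
Total via Orton: 11 + 6 = $17.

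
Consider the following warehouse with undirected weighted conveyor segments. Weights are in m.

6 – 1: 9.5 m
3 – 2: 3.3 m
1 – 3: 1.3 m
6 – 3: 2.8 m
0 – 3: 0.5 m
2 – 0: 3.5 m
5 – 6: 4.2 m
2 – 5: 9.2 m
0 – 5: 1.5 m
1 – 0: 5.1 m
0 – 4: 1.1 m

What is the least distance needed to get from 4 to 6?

Compare a few routes:
4–0–1–3–6: 1.1+5.1+1.3+2.8 = 10.3
4–0–3–6: 1.1+0.5+2.8 = 4.4
4–0–5–6: 1.1+1.5+4.2 = 6.8
Cheapest is 4–0–3–6 at 4.4 m.

4.4 m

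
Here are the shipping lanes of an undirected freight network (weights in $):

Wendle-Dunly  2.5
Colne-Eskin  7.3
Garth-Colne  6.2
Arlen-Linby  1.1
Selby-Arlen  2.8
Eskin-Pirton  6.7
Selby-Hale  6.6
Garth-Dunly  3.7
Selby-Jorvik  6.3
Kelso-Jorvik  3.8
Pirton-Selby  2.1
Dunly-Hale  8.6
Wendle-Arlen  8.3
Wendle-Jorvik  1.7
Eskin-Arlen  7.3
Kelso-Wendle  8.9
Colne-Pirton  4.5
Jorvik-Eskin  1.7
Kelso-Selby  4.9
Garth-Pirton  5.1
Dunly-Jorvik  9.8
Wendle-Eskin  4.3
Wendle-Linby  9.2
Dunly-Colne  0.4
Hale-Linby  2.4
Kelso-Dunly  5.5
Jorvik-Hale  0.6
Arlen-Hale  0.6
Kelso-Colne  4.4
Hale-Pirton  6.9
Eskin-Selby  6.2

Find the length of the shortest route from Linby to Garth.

Shortest distances from Linby:
Linby: 0
Arlen: 1.1  (via Linby)
Hale: 1.7  (via Arlen)
Jorvik: 2.3  (via Hale)
Selby: 3.9  (via Arlen)
Eskin: 4  (via Jorvik)
Wendle: 4  (via Jorvik)
Pirton: 6  (via Selby)
Kelso: 6.1  (via Jorvik)
Dunly: 6.5  (via Wendle)
Colne: 6.9  (via Dunly)
Garth: 10.2  (via Dunly)
Shortest route: Linby → Arlen → Hale → Jorvik → Wendle → Dunly → Garth = $10.2.

$10.2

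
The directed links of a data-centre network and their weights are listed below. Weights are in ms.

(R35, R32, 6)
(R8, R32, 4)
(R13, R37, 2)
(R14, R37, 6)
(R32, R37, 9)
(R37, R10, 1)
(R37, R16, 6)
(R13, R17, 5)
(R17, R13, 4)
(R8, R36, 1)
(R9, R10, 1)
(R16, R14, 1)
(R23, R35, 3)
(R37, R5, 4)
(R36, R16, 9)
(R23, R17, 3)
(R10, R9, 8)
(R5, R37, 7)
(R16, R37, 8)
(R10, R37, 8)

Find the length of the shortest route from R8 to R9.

22 ms

Candidate routes:
R8 → R36 → R16 → R37 → R10 → R9: 1+9+8+1+8 = 27
R8 → R36 → R16 → R14 → R37 → R10 → R9: 1+9+1+6+1+8 = 26
R8 → R32 → R37 → R10 → R9: 4+9+1+8 = 22
Cheapest is R8 → R32 → R37 → R10 → R9 at 22 ms.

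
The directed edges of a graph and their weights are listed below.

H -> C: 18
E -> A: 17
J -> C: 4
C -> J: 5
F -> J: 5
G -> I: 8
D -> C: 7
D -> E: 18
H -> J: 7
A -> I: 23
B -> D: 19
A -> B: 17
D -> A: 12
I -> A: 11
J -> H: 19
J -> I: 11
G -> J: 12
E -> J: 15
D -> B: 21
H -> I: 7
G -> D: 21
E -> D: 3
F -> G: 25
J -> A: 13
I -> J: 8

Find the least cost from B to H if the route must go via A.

81

Best B to A: B–D–A costing 31
Shortest A→H: A–I–J–H = 50
Total via A: 31 + 50 = 81.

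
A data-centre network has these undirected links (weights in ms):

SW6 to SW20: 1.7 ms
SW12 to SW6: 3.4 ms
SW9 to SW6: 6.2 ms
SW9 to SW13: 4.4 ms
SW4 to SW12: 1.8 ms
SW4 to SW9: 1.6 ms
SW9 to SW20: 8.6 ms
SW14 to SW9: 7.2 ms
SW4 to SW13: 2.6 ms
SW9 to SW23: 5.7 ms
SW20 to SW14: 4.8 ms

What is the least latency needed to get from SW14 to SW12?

9.9 ms

Settle nodes by increasing distance from SW14:
SW14: 0
SW20: 4.8  (via SW14)
SW6: 6.5  (via SW20)
SW9: 7.2  (via SW14)
SW4: 8.8  (via SW9)
SW12: 9.9  (via SW6)
Shortest route: SW14 → SW20 → SW6 → SW12 = 9.9 ms.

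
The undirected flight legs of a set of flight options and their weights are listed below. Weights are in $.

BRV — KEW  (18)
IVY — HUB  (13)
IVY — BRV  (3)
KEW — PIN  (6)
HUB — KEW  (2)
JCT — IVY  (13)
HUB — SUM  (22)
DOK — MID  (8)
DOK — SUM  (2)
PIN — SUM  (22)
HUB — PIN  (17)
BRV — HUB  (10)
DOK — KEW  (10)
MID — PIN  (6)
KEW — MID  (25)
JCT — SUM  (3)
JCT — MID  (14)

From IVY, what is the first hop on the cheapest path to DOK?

JCT

Compare a few routes:
IVY–JCT–SUM–DOK: 13+3+2 = 18
IVY–HUB–KEW–DOK: 13+2+10 = 25
IVY–BRV–HUB–KEW–DOK: 3+10+2+10 = 25
Cheapest is IVY–JCT–SUM–DOK at $18.
So from IVY the first move is to JCT.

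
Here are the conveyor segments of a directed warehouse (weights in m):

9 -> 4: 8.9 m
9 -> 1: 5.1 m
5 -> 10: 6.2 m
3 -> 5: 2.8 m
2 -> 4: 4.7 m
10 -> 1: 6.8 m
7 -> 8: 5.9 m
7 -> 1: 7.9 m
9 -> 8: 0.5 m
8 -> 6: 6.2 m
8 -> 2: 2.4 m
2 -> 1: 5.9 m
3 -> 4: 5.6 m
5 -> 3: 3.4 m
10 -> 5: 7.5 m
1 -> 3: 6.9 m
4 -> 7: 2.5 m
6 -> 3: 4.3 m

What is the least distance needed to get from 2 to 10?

Candidate routes:
2 → 1 → 3 → 5 → 10: 5.9+6.9+2.8+6.2 = 21.8
2 → 4 → 7 → 1 → 3 → 5 → 10: 4.7+2.5+7.9+6.9+2.8+6.2 = 31
The minimum is 21.8 m via 2 → 1 → 3 → 5 → 10.

21.8 m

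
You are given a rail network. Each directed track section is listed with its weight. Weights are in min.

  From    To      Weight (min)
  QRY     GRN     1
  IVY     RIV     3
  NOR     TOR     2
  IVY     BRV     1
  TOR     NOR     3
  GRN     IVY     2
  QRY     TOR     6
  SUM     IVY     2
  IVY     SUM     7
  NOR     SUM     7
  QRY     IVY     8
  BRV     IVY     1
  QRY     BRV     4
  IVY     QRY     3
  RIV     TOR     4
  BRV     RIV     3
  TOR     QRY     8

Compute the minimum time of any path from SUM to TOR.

Shortest distances from SUM:
SUM: 0
IVY: 2  (via SUM)
BRV: 3  (via IVY)
RIV: 5  (via IVY)
QRY: 5  (via IVY)
GRN: 6  (via QRY)
TOR: 9  (via RIV)
Shortest route: SUM–IVY–RIV–TOR = 9 min.

9 min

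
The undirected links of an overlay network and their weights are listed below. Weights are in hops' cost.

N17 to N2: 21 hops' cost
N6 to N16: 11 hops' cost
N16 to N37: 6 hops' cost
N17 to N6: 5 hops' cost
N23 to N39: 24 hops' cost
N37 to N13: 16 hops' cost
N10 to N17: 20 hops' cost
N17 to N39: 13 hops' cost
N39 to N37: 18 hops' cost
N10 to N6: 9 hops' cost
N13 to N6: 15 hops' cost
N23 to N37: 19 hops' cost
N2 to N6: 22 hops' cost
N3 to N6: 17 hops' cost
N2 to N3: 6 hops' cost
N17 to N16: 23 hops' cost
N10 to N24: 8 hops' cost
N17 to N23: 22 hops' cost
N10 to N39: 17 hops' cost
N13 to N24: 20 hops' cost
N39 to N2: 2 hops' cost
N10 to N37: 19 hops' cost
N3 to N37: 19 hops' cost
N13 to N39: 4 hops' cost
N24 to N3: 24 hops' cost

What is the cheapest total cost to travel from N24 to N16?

28 hops' cost

Settle nodes by increasing distance from N24:
N24: 0
N10: 8  (via N24)
N6: 17  (via N10)
N13: 20  (via N24)
N17: 22  (via N6)
N3: 24  (via N24)
N39: 24  (via N13)
N2: 26  (via N39)
N37: 27  (via N10)
N16: 28  (via N6)
Shortest route: N24 → N10 → N6 → N16 = 28 hops' cost.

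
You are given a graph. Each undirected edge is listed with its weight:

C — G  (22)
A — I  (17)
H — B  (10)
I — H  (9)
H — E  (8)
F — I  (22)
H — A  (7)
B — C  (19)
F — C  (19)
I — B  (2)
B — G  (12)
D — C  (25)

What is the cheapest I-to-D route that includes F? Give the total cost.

Shortest I→F: I → F = 22
Shortest F→D: F → C → D = 44
Total via F: 22 + 44 = 66.

66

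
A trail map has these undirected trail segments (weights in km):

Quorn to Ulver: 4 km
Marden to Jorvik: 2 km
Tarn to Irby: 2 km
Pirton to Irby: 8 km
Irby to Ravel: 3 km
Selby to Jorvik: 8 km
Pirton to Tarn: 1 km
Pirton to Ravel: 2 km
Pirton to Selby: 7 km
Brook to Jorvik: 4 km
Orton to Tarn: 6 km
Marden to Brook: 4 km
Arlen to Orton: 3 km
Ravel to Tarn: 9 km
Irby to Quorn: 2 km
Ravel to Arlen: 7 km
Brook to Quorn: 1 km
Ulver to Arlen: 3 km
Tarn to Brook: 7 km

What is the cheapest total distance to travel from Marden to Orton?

Compare a few routes:
Marden → Brook → Tarn → Orton: 4+7+6 = 17
Marden → Brook → Quorn → Irby → Tarn → Orton: 4+1+2+2+6 = 15
Marden → Jorvik → Brook → Quorn → Irby → Tarn → Orton: 2+4+1+2+2+6 = 17
Cheapest is Marden → Brook → Quorn → Irby → Tarn → Orton at 15 km.

15 km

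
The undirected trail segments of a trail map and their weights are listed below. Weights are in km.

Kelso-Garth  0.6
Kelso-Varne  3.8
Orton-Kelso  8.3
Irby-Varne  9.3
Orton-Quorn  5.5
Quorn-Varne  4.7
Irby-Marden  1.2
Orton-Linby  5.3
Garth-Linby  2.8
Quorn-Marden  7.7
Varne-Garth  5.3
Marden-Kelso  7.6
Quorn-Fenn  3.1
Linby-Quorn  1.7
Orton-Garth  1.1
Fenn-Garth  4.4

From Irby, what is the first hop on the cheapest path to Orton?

Marden

Candidate routes:
Irby - Marden - Quorn - Linby - Garth - Orton: 1.2+7.7+1.7+2.8+1.1 = 14.5
Irby - Marden - Quorn - Orton: 1.2+7.7+5.5 = 14.4
Irby - Marden - Kelso - Garth - Orton: 1.2+7.6+0.6+1.1 = 10.5
The minimum is 10.5 km via Irby - Marden - Kelso - Garth - Orton.
So from Irby the first move is to Marden.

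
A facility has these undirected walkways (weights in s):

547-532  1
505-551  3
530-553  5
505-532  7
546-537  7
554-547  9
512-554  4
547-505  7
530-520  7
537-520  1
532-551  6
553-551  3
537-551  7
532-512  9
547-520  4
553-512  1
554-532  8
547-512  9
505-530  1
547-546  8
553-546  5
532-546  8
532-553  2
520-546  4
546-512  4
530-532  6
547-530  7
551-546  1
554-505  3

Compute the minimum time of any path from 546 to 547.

7 s

Running Dijkstra from 546:
546: 0
551: 1  (via 546)
553: 4  (via 551)
512: 4  (via 546)
505: 4  (via 551)
520: 4  (via 546)
537: 5  (via 520)
530: 5  (via 505)
532: 6  (via 553)
547: 7  (via 532)
Shortest route: 546 → 551 → 553 → 532 → 547 = 7 s.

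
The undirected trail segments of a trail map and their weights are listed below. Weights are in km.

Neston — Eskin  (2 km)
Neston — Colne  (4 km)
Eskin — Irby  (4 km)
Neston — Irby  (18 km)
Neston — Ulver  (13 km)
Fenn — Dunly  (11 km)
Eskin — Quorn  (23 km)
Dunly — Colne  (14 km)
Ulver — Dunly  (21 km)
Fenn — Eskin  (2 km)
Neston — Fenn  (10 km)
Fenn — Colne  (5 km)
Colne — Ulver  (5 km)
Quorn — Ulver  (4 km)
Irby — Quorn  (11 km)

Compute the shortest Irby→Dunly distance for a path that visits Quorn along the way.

34 km

Best Irby to Quorn: Irby → Quorn costing 11
Best Quorn to Dunly: Quorn → Ulver → Colne → Dunly costing 23
Total via Quorn: 11 + 23 = 34 km.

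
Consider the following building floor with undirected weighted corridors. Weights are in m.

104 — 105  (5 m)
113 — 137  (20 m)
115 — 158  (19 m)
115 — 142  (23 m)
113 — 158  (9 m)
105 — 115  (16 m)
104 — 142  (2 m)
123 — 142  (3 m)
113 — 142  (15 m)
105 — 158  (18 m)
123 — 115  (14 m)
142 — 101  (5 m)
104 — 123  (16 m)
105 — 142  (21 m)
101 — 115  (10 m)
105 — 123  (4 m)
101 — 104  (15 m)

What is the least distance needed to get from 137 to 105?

Running Dijkstra from 137:
137: 0
113: 20  (via 137)
158: 29  (via 113)
142: 35  (via 113)
104: 37  (via 142)
123: 38  (via 142)
101: 40  (via 142)
105: 42  (via 104)
Shortest route: 137–113–142–104–105 = 42 m.

42 m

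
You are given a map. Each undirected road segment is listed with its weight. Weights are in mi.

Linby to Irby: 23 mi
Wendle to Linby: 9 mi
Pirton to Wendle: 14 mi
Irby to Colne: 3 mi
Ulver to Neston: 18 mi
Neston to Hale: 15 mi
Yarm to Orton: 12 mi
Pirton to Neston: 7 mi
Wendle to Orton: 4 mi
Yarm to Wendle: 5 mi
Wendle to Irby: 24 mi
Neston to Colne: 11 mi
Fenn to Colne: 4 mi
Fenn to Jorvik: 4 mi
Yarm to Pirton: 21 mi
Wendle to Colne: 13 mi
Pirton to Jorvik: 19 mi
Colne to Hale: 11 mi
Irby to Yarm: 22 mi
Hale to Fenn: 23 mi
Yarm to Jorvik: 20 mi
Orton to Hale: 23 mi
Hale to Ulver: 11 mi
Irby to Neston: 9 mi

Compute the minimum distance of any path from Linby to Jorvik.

Settle nodes by increasing distance from Linby:
Linby: 0
Wendle: 9  (via Linby)
Orton: 13  (via Wendle)
Yarm: 14  (via Wendle)
Colne: 22  (via Wendle)
Irby: 23  (via Linby)
Pirton: 23  (via Wendle)
Fenn: 26  (via Colne)
Jorvik: 30  (via Fenn)
Shortest route: Linby → Wendle → Colne → Fenn → Jorvik = 30 mi.

30 mi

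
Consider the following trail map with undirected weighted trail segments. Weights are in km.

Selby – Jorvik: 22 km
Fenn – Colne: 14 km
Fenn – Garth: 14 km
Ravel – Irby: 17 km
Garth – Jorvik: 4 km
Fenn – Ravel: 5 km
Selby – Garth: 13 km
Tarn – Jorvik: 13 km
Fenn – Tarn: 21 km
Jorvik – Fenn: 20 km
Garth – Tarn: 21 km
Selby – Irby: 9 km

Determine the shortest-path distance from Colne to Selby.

41 km

Shortest distances from Colne:
Colne: 0
Fenn: 14  (via Colne)
Ravel: 19  (via Fenn)
Garth: 28  (via Fenn)
Jorvik: 32  (via Garth)
Tarn: 35  (via Fenn)
Irby: 36  (via Ravel)
Selby: 41  (via Garth)
Shortest route: Colne–Fenn–Garth–Selby = 41 km.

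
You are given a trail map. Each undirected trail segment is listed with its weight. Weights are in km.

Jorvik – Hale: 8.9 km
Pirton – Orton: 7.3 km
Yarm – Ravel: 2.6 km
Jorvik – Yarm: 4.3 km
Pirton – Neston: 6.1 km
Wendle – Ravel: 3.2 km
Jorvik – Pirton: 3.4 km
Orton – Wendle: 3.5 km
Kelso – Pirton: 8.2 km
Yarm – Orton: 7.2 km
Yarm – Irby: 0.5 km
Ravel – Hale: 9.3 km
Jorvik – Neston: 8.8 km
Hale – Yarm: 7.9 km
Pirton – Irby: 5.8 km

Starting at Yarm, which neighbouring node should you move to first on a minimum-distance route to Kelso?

Candidate routes:
Yarm–Ravel–Wendle–Orton–Pirton–Kelso: 2.6+3.2+3.5+7.3+8.2 = 24.8
Yarm–Orton–Pirton–Kelso: 7.2+7.3+8.2 = 22.7
Yarm–Jorvik–Pirton–Kelso: 4.3+3.4+8.2 = 15.9
Yarm–Irby–Pirton–Kelso: 0.5+5.8+8.2 = 14.5
The minimum is 14.5 km via Yarm–Irby–Pirton–Kelso.
So from Yarm the first move is to Irby.

Irby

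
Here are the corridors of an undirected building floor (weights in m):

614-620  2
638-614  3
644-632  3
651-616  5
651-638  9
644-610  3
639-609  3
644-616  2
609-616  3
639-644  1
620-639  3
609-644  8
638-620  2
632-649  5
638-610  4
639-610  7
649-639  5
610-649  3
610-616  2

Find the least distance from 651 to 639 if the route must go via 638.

14 m

Shortest 651→638: 651–638 = 9
Shortest 638→639: 638–620–639 = 5
Total via 638: 9 + 5 = 14 m.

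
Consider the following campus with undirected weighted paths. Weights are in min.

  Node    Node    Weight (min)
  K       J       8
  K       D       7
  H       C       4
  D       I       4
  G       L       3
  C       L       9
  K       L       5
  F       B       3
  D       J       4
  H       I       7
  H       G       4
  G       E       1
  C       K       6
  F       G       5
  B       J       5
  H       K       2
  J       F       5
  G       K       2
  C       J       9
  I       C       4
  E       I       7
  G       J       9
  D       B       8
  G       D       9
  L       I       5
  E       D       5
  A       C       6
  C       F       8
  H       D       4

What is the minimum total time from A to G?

14 min

Settle nodes by increasing distance from A:
A: 0
C: 6  (via A)
H: 10  (via C)
I: 10  (via C)
K: 12  (via C)
D: 14  (via H)
F: 14  (via C)
G: 14  (via H)
Shortest route: A → C → H → G = 14 min.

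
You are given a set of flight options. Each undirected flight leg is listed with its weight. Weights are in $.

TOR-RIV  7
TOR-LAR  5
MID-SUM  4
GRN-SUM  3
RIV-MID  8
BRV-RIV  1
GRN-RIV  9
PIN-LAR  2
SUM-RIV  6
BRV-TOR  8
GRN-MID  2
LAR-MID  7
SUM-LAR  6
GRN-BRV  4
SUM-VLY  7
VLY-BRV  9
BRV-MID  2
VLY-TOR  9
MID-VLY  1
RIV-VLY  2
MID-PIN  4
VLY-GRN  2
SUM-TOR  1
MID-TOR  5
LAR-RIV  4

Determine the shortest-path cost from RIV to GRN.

Running Dijkstra from RIV:
RIV: 0
BRV: 1  (via RIV)
VLY: 2  (via RIV)
MID: 3  (via BRV)
LAR: 4  (via RIV)
GRN: 4  (via VLY)
Shortest route: RIV → VLY → GRN = $4.

$4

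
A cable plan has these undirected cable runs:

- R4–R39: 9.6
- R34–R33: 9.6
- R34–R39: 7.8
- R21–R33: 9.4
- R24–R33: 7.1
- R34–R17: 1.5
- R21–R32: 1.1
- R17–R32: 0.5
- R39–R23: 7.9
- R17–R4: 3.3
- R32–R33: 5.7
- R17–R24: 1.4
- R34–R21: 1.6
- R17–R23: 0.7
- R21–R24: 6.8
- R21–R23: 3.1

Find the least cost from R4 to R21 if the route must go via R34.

Best R4 to R34: R4–R17–R34 costing 4.8
Shortest R34→R21: R34–R21 = 1.6
Total via R34: 4.8 + 1.6 = 6.4.

6.4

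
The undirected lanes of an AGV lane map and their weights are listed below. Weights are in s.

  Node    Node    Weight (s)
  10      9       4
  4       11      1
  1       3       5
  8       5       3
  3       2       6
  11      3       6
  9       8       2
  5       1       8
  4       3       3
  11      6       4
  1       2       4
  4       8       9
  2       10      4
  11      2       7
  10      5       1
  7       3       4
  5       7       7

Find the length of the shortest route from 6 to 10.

15 s

Shortest distances from 6:
6: 0
11: 4  (via 6)
4: 5  (via 11)
3: 8  (via 4)
2: 11  (via 11)
7: 12  (via 3)
1: 13  (via 3)
8: 14  (via 4)
10: 15  (via 2)
Shortest route: 6 → 11 → 2 → 10 = 15 s.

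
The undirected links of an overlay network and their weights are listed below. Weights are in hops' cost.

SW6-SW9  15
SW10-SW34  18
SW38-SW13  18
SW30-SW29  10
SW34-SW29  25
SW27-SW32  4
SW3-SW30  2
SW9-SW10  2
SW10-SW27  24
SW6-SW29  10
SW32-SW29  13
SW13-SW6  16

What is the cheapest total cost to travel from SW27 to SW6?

27 hops' cost

Settle nodes by increasing distance from SW27:
SW27: 0
SW32: 4  (via SW27)
SW29: 17  (via SW32)
SW10: 24  (via SW27)
SW9: 26  (via SW10)
SW6: 27  (via SW29)
Shortest route: SW27–SW32–SW29–SW6 = 27 hops' cost.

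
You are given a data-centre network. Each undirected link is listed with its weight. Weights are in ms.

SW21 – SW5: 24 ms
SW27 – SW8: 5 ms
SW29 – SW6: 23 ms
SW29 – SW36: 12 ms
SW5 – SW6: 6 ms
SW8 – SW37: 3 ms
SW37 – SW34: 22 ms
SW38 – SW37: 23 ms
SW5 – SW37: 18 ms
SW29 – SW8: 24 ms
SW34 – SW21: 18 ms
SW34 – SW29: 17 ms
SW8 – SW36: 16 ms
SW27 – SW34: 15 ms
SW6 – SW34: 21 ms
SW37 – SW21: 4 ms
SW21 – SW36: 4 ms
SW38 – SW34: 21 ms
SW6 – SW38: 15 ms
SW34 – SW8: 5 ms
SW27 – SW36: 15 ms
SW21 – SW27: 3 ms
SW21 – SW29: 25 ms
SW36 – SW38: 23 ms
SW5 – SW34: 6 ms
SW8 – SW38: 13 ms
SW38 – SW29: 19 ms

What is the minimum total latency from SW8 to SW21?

Settle nodes by increasing distance from SW8:
SW8: 0
SW37: 3  (via SW8)
SW27: 5  (via SW8)
SW34: 5  (via SW8)
SW21: 7  (via SW37)
Shortest route: SW8–SW37–SW21 = 7 ms.

7 ms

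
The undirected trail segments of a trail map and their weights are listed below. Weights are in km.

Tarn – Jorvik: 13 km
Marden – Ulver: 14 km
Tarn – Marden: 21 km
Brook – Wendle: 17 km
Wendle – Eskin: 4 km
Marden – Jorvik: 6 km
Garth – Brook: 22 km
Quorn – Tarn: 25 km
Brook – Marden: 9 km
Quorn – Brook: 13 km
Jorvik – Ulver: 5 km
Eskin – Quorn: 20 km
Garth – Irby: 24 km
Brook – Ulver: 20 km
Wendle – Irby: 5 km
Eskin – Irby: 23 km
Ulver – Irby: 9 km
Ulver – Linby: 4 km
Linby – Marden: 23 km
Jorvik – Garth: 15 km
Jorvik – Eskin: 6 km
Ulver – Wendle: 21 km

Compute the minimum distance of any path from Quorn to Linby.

Shortest distances from Quorn:
Quorn: 0
Brook: 13  (via Quorn)
Eskin: 20  (via Quorn)
Marden: 22  (via Brook)
Wendle: 24  (via Eskin)
Tarn: 25  (via Quorn)
Jorvik: 26  (via Eskin)
Irby: 29  (via Wendle)
Ulver: 31  (via Jorvik)
Garth: 35  (via Brook)
Linby: 35  (via Ulver)
Shortest route: Quorn → Eskin → Jorvik → Ulver → Linby = 35 km.

35 km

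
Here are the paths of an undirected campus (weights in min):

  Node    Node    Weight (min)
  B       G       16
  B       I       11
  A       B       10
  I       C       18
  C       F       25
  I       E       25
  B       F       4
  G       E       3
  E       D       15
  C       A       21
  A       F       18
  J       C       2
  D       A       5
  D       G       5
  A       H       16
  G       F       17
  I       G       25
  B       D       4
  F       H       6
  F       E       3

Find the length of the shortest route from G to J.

33 min

Running Dijkstra from G:
G: 0
E: 3  (via G)
D: 5  (via G)
F: 6  (via E)
B: 9  (via D)
A: 10  (via D)
H: 12  (via F)
I: 20  (via B)
C: 31  (via F)
J: 33  (via C)
Shortest route: G–E–F–C–J = 33 min.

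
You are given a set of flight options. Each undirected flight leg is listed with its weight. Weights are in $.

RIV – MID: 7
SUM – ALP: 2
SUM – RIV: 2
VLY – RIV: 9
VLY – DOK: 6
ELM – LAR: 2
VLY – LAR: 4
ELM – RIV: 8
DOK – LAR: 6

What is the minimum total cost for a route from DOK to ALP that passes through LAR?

Shortest DOK→LAR: DOK–LAR = 6
Shortest LAR→ALP: LAR–ELM–RIV–SUM–ALP = 14
Total via LAR: 6 + 14 = $20.

$20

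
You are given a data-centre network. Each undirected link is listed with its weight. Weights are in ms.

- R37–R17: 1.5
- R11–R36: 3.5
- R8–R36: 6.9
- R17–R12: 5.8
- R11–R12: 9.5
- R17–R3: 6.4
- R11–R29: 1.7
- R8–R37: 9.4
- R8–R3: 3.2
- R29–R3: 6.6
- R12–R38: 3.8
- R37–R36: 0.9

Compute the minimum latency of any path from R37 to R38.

11.1 ms

Compare a few routes:
R37 → R36 → R11 → R12 → R38: 0.9+3.5+9.5+3.8 = 17.7
R37 → R36 → R8 → R3 → R17 → R12 → R38: 0.9+6.9+3.2+6.4+5.8+3.8 = 27
R37 → R17 → R12 → R38: 1.5+5.8+3.8 = 11.1
Cheapest is R37 → R17 → R12 → R38 at 11.1 ms.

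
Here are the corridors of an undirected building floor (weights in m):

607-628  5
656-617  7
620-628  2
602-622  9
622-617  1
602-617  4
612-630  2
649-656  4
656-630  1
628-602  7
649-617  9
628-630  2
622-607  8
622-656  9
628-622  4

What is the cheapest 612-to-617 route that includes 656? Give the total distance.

10 m

Shortest 612→656: 612 → 630 → 656 = 3
Shortest 656→617: 656 → 617 = 7
Total via 656: 3 + 7 = 10 m.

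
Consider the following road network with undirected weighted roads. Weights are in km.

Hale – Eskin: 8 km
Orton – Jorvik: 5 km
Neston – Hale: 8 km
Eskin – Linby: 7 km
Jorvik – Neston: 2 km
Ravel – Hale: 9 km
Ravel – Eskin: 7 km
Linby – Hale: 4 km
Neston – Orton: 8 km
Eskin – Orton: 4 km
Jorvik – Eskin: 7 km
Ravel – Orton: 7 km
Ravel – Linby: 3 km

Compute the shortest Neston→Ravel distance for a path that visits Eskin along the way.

16 km

Best Neston to Eskin: Neston → Jorvik → Eskin costing 9
Best Eskin to Ravel: Eskin → Ravel costing 7
Total via Eskin: 9 + 7 = 16 km.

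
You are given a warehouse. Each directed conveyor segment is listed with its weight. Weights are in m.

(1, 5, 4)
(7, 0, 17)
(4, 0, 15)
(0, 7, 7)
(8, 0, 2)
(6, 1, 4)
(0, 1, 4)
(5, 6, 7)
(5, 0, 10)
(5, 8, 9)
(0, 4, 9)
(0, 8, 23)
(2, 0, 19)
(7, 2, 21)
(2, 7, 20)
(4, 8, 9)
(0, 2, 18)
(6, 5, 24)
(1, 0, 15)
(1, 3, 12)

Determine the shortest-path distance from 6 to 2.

Compare a few routes:
6–1–5–8–0–2: 4+4+9+2+18 = 37
6–1–5–0–2: 4+4+10+18 = 36
6–1–5–0–7–2: 4+4+10+7+21 = 46
6–1–0–2: 4+15+18 = 37
Cheapest is 6–1–5–0–2 at 36 m.

36 m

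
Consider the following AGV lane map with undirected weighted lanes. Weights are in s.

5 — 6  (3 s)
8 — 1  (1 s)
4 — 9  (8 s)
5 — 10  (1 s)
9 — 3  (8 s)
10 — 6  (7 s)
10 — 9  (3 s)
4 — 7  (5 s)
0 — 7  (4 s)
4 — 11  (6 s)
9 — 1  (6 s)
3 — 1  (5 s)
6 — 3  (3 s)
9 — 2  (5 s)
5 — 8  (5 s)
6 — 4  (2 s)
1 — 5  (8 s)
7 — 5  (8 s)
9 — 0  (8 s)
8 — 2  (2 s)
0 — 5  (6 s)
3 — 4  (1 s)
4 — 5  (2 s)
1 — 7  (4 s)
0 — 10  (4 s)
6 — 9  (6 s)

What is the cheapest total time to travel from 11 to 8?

13 s

Compare a few routes:
11–4–7–1–8: 6+5+4+1 = 16
11–4–5–8: 6+2+5 = 13
Cheapest is 11–4–5–8 at 13 s.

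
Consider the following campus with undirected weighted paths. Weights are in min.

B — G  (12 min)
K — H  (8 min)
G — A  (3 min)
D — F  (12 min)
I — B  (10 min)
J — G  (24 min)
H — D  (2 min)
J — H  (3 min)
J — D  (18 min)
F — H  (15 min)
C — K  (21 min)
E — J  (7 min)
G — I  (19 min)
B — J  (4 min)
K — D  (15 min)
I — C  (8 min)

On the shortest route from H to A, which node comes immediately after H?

Compare a few routes:
H - J - G - A: 3+24+3 = 30
H - J - B - I - G - A: 3+4+10+19+3 = 39
H - J - B - G - A: 3+4+12+3 = 22
H - D - J - B - G - A: 2+18+4+12+3 = 39
Cheapest is H - J - B - G - A at 22 min.
So from H the first move is to J.

J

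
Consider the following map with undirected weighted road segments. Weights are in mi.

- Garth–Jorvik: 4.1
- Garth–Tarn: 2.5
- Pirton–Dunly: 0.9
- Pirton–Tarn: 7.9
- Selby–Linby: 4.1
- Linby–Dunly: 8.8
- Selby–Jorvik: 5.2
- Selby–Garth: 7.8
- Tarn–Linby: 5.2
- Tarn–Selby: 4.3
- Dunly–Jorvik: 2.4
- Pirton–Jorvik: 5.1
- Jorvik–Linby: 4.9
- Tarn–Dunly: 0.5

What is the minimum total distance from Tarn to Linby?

5.2 mi

Shortest distances from Tarn:
Tarn: 0
Dunly: 0.5  (via Tarn)
Pirton: 1.4  (via Dunly)
Garth: 2.5  (via Tarn)
Jorvik: 2.9  (via Dunly)
Selby: 4.3  (via Tarn)
Linby: 5.2  (via Tarn)
Shortest route: Tarn–Linby = 5.2 mi.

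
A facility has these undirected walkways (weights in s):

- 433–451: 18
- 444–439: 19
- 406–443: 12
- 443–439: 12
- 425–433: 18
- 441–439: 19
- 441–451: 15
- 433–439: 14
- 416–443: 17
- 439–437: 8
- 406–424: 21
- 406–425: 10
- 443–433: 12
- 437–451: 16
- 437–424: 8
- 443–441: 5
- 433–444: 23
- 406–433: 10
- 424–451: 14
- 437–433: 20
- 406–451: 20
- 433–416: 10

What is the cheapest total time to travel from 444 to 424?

Shortest distances from 444:
444: 0
439: 19  (via 444)
433: 23  (via 444)
437: 27  (via 439)
443: 31  (via 439)
416: 33  (via 433)
406: 33  (via 433)
424: 35  (via 437)
Shortest route: 444–439–437–424 = 35 s.

35 s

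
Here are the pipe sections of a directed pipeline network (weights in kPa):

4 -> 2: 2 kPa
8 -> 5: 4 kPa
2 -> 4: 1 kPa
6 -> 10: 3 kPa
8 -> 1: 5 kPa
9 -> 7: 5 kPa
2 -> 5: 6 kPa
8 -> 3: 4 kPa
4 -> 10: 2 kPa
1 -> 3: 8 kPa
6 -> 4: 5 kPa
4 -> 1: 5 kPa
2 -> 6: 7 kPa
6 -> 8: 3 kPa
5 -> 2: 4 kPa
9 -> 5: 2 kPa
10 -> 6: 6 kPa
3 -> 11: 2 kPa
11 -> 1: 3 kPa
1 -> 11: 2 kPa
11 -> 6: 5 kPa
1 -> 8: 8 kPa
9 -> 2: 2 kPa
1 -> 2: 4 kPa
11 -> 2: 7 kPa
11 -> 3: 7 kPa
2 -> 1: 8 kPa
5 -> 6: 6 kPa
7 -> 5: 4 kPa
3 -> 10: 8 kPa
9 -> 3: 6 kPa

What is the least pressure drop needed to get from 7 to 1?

Compare a few routes:
7 - 5 - 2 - 4 - 1: 4+4+1+5 = 14
7 - 5 - 2 - 1: 4+4+8 = 16
Cheapest is 7 - 5 - 2 - 4 - 1 at 14 kPa.

14 kPa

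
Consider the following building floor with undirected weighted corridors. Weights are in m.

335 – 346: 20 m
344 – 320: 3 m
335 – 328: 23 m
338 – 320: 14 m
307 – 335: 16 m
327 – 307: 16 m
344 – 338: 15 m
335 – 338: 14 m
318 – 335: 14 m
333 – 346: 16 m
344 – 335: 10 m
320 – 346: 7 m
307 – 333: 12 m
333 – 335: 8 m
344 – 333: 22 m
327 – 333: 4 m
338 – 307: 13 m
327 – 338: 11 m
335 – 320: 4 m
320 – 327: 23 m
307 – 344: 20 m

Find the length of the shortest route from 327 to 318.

Enumerating some paths:
327 → 338 → 320 → 335 → 318: 11+14+4+14 = 43
327 → 338 → 335 → 318: 11+14+14 = 39
327 → 333 → 335 → 318: 4+8+14 = 26
327 → 320 → 335 → 318: 23+4+14 = 41
The minimum is 26 m via 327 → 333 → 335 → 318.

26 m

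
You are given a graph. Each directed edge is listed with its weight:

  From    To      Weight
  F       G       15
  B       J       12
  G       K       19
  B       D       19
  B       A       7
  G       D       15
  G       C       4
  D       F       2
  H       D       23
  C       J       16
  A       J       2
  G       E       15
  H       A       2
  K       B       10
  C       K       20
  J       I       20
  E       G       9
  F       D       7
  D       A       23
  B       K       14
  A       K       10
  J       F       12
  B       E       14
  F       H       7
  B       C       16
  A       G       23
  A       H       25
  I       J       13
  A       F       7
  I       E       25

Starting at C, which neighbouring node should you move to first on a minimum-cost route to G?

Candidate routes:
C → K → B → A → F → G: 20+10+7+7+15 = 59
C → J → F → H → A → G: 16+12+7+2+23 = 60
C → K → B → E → G: 20+10+14+9 = 53
C → J → F → G: 16+12+15 = 43
Cheapest is C → J → F → G at 43.
So from C the first move is to J.

J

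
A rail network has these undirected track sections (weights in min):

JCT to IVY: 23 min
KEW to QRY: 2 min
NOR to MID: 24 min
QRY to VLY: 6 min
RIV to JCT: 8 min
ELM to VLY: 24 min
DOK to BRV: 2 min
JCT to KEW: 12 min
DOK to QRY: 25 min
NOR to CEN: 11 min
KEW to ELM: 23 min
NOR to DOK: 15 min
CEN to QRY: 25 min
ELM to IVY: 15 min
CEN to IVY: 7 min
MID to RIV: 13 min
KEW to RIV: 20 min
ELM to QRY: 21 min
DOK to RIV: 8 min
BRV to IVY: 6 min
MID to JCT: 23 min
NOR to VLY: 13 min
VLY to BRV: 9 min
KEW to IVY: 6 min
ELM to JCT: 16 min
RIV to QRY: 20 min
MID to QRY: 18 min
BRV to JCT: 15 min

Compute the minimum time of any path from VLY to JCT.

Running Dijkstra from VLY:
VLY: 0
QRY: 6  (via VLY)
KEW: 8  (via QRY)
BRV: 9  (via VLY)
DOK: 11  (via BRV)
NOR: 13  (via VLY)
IVY: 14  (via KEW)
RIV: 19  (via DOK)
JCT: 20  (via KEW)
Shortest route: VLY–QRY–KEW–JCT = 20 min.

20 min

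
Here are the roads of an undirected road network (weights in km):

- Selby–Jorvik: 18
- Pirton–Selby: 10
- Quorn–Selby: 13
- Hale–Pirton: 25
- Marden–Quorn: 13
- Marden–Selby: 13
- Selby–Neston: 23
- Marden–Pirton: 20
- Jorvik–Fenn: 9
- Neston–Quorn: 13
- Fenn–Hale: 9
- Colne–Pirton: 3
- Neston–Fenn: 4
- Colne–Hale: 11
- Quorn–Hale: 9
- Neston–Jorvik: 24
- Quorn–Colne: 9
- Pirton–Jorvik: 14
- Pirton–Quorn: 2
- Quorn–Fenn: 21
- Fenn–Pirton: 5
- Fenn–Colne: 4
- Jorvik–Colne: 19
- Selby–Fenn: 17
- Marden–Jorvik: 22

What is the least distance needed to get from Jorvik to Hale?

18 km

Candidate routes:
Jorvik → Fenn → Colne → Hale: 9+4+11 = 24
Jorvik → Fenn → Hale: 9+9 = 18
Jorvik → Pirton → Quorn → Hale: 14+2+9 = 25
Jorvik → Fenn → Pirton → Quorn → Hale: 9+5+2+9 = 25
The minimum is 18 km via Jorvik → Fenn → Hale.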